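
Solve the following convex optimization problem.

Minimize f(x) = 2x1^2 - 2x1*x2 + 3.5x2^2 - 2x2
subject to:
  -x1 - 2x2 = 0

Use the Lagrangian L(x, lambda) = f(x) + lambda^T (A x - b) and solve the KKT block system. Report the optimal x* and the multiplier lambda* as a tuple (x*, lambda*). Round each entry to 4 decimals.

Form the Lagrangian:
  L(x, lambda) = (1/2) x^T Q x + c^T x + lambda^T (A x - b)
Stationarity (grad_x L = 0): Q x + c + A^T lambda = 0.
Primal feasibility: A x = b.

This gives the KKT block system:
  [ Q   A^T ] [ x     ]   [-c ]
  [ A    0  ] [ lambda ] = [ b ]

Solving the linear system:
  x*      = (-0.129, 0.0645)
  lambda* = (-0.6452)
  f(x*)   = -0.0645

x* = (-0.129, 0.0645), lambda* = (-0.6452)


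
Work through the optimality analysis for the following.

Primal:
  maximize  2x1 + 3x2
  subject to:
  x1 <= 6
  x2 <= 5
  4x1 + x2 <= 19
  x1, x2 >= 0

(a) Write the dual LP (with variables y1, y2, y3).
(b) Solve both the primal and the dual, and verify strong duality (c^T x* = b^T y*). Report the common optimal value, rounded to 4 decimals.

The standard primal-dual pair for 'max c^T x s.t. A x <= b, x >= 0' is:
  Dual:  min b^T y  s.t.  A^T y >= c,  y >= 0.

So the dual LP is:
  minimize  6y1 + 5y2 + 19y3
  subject to:
    y1 + 4y3 >= 2
    y2 + y3 >= 3
    y1, y2, y3 >= 0

Solving the primal: x* = (3.5, 5).
  primal value c^T x* = 22.
Solving the dual: y* = (0, 2.5, 0.5).
  dual value b^T y* = 22.
Strong duality: c^T x* = b^T y*. Confirmed.

22


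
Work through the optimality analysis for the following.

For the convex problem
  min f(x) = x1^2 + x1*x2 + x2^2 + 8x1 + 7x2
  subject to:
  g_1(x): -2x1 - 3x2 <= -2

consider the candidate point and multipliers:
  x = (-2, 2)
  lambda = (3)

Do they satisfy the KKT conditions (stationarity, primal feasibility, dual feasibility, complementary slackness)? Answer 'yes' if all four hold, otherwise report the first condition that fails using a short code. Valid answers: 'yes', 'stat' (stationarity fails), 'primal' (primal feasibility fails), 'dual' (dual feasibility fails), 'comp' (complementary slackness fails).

Gradient of f: grad f(x) = Q x + c = (6, 9)
Constraint values g_i(x) = a_i^T x - b_i:
  g_1((-2, 2)) = 0
Stationarity residual: grad f(x) + sum_i lambda_i a_i = (0, 0)
  -> stationarity OK
Primal feasibility (all g_i <= 0): OK
Dual feasibility (all lambda_i >= 0): OK
Complementary slackness (lambda_i * g_i(x) = 0 for all i): OK

Verdict: yes, KKT holds.

yes


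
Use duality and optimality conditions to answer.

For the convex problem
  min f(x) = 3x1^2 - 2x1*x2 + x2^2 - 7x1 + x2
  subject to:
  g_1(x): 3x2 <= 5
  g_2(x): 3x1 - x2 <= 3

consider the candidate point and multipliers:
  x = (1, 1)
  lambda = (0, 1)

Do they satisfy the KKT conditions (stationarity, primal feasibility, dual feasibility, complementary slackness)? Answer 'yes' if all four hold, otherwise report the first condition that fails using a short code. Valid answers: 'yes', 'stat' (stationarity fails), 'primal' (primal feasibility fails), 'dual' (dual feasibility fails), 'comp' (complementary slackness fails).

Gradient of f: grad f(x) = Q x + c = (-3, 1)
Constraint values g_i(x) = a_i^T x - b_i:
  g_1((1, 1)) = -2
  g_2((1, 1)) = -1
Stationarity residual: grad f(x) + sum_i lambda_i a_i = (0, 0)
  -> stationarity OK
Primal feasibility (all g_i <= 0): OK
Dual feasibility (all lambda_i >= 0): OK
Complementary slackness (lambda_i * g_i(x) = 0 for all i): FAILS

Verdict: the first failing condition is complementary_slackness -> comp.

comp


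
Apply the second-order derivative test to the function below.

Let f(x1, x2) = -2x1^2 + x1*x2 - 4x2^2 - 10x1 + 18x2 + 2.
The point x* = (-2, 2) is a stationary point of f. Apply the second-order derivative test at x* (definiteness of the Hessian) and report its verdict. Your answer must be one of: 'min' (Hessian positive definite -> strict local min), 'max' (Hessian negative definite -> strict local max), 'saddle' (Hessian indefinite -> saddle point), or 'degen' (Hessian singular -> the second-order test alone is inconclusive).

Compute the Hessian H = grad^2 f:
  H = [[-4, 1], [1, -8]]
Verify stationarity: grad f(x*) = H x* + g = (0, 0).
Eigenvalues of H: -8.2361, -3.7639.
Both eigenvalues < 0, so H is negative definite -> x* is a strict local max.

max


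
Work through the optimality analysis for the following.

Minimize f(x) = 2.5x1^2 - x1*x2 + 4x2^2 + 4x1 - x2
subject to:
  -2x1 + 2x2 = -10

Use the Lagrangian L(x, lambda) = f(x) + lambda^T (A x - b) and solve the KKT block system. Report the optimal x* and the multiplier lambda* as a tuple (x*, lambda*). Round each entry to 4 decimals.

Form the Lagrangian:
  L(x, lambda) = (1/2) x^T Q x + c^T x + lambda^T (A x - b)
Stationarity (grad_x L = 0): Q x + c + A^T lambda = 0.
Primal feasibility: A x = b.

This gives the KKT block system:
  [ Q   A^T ] [ x     ]   [-c ]
  [ A    0  ] [ lambda ] = [ b ]

Solving the linear system:
  x*      = (2.9091, -2.0909)
  lambda* = (10.3182)
  f(x*)   = 58.4545

x* = (2.9091, -2.0909), lambda* = (10.3182)


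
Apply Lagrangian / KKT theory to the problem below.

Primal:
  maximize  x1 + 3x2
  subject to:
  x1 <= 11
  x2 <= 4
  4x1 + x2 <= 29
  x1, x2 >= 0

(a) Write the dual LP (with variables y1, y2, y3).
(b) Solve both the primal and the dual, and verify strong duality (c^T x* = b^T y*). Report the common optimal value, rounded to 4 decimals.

The standard primal-dual pair for 'max c^T x s.t. A x <= b, x >= 0' is:
  Dual:  min b^T y  s.t.  A^T y >= c,  y >= 0.

So the dual LP is:
  minimize  11y1 + 4y2 + 29y3
  subject to:
    y1 + 4y3 >= 1
    y2 + y3 >= 3
    y1, y2, y3 >= 0

Solving the primal: x* = (6.25, 4).
  primal value c^T x* = 18.25.
Solving the dual: y* = (0, 2.75, 0.25).
  dual value b^T y* = 18.25.
Strong duality: c^T x* = b^T y*. Confirmed.

18.25


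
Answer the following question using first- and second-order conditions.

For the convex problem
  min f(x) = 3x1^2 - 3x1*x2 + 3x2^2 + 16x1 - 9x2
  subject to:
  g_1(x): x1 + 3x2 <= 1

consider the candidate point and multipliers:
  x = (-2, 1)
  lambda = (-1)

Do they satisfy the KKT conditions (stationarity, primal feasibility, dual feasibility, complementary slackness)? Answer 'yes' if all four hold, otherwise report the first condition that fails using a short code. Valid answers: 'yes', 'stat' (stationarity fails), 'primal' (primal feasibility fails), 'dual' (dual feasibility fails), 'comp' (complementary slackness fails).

Gradient of f: grad f(x) = Q x + c = (1, 3)
Constraint values g_i(x) = a_i^T x - b_i:
  g_1((-2, 1)) = 0
Stationarity residual: grad f(x) + sum_i lambda_i a_i = (0, 0)
  -> stationarity OK
Primal feasibility (all g_i <= 0): OK
Dual feasibility (all lambda_i >= 0): FAILS
Complementary slackness (lambda_i * g_i(x) = 0 for all i): OK

Verdict: the first failing condition is dual_feasibility -> dual.

dual


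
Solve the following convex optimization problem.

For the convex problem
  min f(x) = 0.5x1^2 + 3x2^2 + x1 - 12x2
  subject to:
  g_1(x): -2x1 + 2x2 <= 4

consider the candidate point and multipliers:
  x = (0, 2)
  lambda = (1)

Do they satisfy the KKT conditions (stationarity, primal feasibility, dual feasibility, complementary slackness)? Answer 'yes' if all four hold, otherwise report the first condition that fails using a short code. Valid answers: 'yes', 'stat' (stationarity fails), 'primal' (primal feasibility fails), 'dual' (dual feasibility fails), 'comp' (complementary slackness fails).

Gradient of f: grad f(x) = Q x + c = (1, 0)
Constraint values g_i(x) = a_i^T x - b_i:
  g_1((0, 2)) = 0
Stationarity residual: grad f(x) + sum_i lambda_i a_i = (-1, 2)
  -> stationarity FAILS
Primal feasibility (all g_i <= 0): OK
Dual feasibility (all lambda_i >= 0): OK
Complementary slackness (lambda_i * g_i(x) = 0 for all i): OK

Verdict: the first failing condition is stationarity -> stat.

stat


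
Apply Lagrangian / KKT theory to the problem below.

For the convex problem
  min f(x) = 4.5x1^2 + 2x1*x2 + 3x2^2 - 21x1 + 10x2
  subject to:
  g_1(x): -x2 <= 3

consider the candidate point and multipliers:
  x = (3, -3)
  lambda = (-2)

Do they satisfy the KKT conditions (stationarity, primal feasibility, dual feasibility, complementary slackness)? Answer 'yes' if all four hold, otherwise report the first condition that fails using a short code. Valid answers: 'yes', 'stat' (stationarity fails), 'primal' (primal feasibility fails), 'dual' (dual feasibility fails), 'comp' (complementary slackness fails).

Gradient of f: grad f(x) = Q x + c = (0, -2)
Constraint values g_i(x) = a_i^T x - b_i:
  g_1((3, -3)) = 0
Stationarity residual: grad f(x) + sum_i lambda_i a_i = (0, 0)
  -> stationarity OK
Primal feasibility (all g_i <= 0): OK
Dual feasibility (all lambda_i >= 0): FAILS
Complementary slackness (lambda_i * g_i(x) = 0 for all i): OK

Verdict: the first failing condition is dual_feasibility -> dual.

dual


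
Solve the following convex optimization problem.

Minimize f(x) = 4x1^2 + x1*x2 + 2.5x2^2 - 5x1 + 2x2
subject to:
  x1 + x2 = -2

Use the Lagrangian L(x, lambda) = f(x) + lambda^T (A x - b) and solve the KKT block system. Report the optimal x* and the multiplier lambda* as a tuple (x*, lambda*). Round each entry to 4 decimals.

Form the Lagrangian:
  L(x, lambda) = (1/2) x^T Q x + c^T x + lambda^T (A x - b)
Stationarity (grad_x L = 0): Q x + c + A^T lambda = 0.
Primal feasibility: A x = b.

This gives the KKT block system:
  [ Q   A^T ] [ x     ]   [-c ]
  [ A    0  ] [ lambda ] = [ b ]

Solving the linear system:
  x*      = (-0.0909, -1.9091)
  lambda* = (7.6364)
  f(x*)   = 5.9545

x* = (-0.0909, -1.9091), lambda* = (7.6364)


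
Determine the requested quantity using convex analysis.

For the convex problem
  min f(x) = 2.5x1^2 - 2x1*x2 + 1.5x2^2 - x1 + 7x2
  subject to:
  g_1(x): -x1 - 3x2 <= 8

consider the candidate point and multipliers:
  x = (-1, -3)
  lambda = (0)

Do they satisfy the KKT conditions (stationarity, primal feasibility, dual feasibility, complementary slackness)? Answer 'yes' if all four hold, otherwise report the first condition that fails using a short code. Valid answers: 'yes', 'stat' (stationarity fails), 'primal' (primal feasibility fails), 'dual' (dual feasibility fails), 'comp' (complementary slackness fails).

Gradient of f: grad f(x) = Q x + c = (0, 0)
Constraint values g_i(x) = a_i^T x - b_i:
  g_1((-1, -3)) = 2
Stationarity residual: grad f(x) + sum_i lambda_i a_i = (0, 0)
  -> stationarity OK
Primal feasibility (all g_i <= 0): FAILS
Dual feasibility (all lambda_i >= 0): OK
Complementary slackness (lambda_i * g_i(x) = 0 for all i): OK

Verdict: the first failing condition is primal_feasibility -> primal.

primal


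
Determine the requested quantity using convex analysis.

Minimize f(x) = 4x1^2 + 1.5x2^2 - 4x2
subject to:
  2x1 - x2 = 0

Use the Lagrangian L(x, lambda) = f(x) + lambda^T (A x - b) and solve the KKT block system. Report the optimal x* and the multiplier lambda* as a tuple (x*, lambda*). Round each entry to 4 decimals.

Form the Lagrangian:
  L(x, lambda) = (1/2) x^T Q x + c^T x + lambda^T (A x - b)
Stationarity (grad_x L = 0): Q x + c + A^T lambda = 0.
Primal feasibility: A x = b.

This gives the KKT block system:
  [ Q   A^T ] [ x     ]   [-c ]
  [ A    0  ] [ lambda ] = [ b ]

Solving the linear system:
  x*      = (0.4, 0.8)
  lambda* = (-1.6)
  f(x*)   = -1.6

x* = (0.4, 0.8), lambda* = (-1.6)


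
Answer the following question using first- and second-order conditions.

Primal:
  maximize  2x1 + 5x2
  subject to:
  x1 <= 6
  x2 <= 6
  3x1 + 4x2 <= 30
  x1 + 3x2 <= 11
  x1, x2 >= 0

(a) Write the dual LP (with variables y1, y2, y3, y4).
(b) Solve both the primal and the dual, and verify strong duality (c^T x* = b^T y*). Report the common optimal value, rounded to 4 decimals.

The standard primal-dual pair for 'max c^T x s.t. A x <= b, x >= 0' is:
  Dual:  min b^T y  s.t.  A^T y >= c,  y >= 0.

So the dual LP is:
  minimize  6y1 + 6y2 + 30y3 + 11y4
  subject to:
    y1 + 3y3 + y4 >= 2
    y2 + 4y3 + 3y4 >= 5
    y1, y2, y3, y4 >= 0

Solving the primal: x* = (6, 1.6667).
  primal value c^T x* = 20.3333.
Solving the dual: y* = (0.3333, 0, 0, 1.6667).
  dual value b^T y* = 20.3333.
Strong duality: c^T x* = b^T y*. Confirmed.

20.3333


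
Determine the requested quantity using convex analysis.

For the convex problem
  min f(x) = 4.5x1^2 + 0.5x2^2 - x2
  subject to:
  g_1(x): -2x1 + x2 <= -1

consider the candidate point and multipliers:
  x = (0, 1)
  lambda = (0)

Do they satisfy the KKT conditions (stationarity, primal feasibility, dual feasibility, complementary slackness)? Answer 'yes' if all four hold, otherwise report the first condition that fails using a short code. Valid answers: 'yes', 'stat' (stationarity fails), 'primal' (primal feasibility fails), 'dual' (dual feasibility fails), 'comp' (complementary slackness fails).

Gradient of f: grad f(x) = Q x + c = (0, 0)
Constraint values g_i(x) = a_i^T x - b_i:
  g_1((0, 1)) = 2
Stationarity residual: grad f(x) + sum_i lambda_i a_i = (0, 0)
  -> stationarity OK
Primal feasibility (all g_i <= 0): FAILS
Dual feasibility (all lambda_i >= 0): OK
Complementary slackness (lambda_i * g_i(x) = 0 for all i): OK

Verdict: the first failing condition is primal_feasibility -> primal.

primal


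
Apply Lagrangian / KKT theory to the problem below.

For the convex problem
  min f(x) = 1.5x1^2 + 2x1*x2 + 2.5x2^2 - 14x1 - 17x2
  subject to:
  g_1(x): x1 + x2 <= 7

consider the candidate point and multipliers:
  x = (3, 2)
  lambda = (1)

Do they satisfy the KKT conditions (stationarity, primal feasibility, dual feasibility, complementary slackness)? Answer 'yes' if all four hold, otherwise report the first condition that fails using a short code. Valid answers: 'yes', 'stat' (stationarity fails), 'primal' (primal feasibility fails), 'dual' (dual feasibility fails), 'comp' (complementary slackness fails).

Gradient of f: grad f(x) = Q x + c = (-1, -1)
Constraint values g_i(x) = a_i^T x - b_i:
  g_1((3, 2)) = -2
Stationarity residual: grad f(x) + sum_i lambda_i a_i = (0, 0)
  -> stationarity OK
Primal feasibility (all g_i <= 0): OK
Dual feasibility (all lambda_i >= 0): OK
Complementary slackness (lambda_i * g_i(x) = 0 for all i): FAILS

Verdict: the first failing condition is complementary_slackness -> comp.

comp


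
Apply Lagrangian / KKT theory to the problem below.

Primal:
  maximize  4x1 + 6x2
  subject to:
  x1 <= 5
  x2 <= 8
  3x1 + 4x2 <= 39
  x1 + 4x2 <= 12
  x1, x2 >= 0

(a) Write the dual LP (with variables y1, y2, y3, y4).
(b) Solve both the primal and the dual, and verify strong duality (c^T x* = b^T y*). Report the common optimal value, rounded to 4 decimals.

The standard primal-dual pair for 'max c^T x s.t. A x <= b, x >= 0' is:
  Dual:  min b^T y  s.t.  A^T y >= c,  y >= 0.

So the dual LP is:
  minimize  5y1 + 8y2 + 39y3 + 12y4
  subject to:
    y1 + 3y3 + y4 >= 4
    y2 + 4y3 + 4y4 >= 6
    y1, y2, y3, y4 >= 0

Solving the primal: x* = (5, 1.75).
  primal value c^T x* = 30.5.
Solving the dual: y* = (2.5, 0, 0, 1.5).
  dual value b^T y* = 30.5.
Strong duality: c^T x* = b^T y*. Confirmed.

30.5


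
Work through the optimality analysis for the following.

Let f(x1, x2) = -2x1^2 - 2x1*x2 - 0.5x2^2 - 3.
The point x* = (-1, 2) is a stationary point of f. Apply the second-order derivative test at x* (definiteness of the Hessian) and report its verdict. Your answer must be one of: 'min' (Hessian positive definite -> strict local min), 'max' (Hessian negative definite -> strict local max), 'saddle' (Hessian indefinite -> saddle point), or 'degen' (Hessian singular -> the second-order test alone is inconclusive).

Compute the Hessian H = grad^2 f:
  H = [[-4, -2], [-2, -1]]
Verify stationarity: grad f(x*) = H x* + g = (0, 0).
Eigenvalues of H: -5, 0.
H has a zero eigenvalue (singular; negative semidefinite but not definite), so H is neither positive definite, negative definite, nor indefinite. The second-order test alone is inconclusive -> degen.
(Indeed, f is constant along the null direction of H through x*, so x* is not a strict local extremum.)

degen


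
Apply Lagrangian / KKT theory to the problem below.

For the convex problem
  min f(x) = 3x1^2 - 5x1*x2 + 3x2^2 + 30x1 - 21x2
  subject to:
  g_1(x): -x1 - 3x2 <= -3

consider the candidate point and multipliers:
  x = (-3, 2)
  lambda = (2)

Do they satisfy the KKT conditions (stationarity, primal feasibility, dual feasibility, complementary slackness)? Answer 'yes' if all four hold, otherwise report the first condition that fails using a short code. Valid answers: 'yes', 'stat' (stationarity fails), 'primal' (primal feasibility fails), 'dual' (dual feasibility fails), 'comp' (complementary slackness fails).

Gradient of f: grad f(x) = Q x + c = (2, 6)
Constraint values g_i(x) = a_i^T x - b_i:
  g_1((-3, 2)) = 0
Stationarity residual: grad f(x) + sum_i lambda_i a_i = (0, 0)
  -> stationarity OK
Primal feasibility (all g_i <= 0): OK
Dual feasibility (all lambda_i >= 0): OK
Complementary slackness (lambda_i * g_i(x) = 0 for all i): OK

Verdict: yes, KKT holds.

yes


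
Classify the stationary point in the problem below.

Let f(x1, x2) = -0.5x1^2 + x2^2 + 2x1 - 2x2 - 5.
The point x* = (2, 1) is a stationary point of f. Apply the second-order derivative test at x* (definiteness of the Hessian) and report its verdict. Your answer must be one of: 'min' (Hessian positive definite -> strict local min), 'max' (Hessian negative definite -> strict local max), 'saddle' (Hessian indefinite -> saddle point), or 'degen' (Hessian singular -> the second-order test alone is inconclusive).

Compute the Hessian H = grad^2 f:
  H = [[-1, 0], [0, 2]]
Verify stationarity: grad f(x*) = H x* + g = (0, 0).
Eigenvalues of H: -1, 2.
Eigenvalues have mixed signs, so H is indefinite -> x* is a saddle point.

saddle


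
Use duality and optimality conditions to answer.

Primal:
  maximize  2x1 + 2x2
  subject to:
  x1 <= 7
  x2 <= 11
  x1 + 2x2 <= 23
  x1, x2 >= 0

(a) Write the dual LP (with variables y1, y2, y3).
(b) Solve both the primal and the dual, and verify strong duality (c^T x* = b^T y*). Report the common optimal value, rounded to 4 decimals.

The standard primal-dual pair for 'max c^T x s.t. A x <= b, x >= 0' is:
  Dual:  min b^T y  s.t.  A^T y >= c,  y >= 0.

So the dual LP is:
  minimize  7y1 + 11y2 + 23y3
  subject to:
    y1 + y3 >= 2
    y2 + 2y3 >= 2
    y1, y2, y3 >= 0

Solving the primal: x* = (7, 8).
  primal value c^T x* = 30.
Solving the dual: y* = (1, 0, 1).
  dual value b^T y* = 30.
Strong duality: c^T x* = b^T y*. Confirmed.

30


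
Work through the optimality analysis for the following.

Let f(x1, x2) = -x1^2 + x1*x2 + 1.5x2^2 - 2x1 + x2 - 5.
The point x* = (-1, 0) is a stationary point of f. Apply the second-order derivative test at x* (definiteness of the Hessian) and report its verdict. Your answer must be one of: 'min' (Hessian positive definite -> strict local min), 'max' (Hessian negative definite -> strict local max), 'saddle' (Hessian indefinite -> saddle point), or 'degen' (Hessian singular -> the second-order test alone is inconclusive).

Compute the Hessian H = grad^2 f:
  H = [[-2, 1], [1, 3]]
Verify stationarity: grad f(x*) = H x* + g = (0, 0).
Eigenvalues of H: -2.1926, 3.1926.
Eigenvalues have mixed signs, so H is indefinite -> x* is a saddle point.

saddle


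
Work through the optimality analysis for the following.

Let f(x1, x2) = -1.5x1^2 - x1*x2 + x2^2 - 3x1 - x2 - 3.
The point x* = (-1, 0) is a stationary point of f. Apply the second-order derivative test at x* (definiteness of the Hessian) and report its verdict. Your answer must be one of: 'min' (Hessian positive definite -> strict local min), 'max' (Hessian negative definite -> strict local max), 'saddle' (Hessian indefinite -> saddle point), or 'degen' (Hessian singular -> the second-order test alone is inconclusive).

Compute the Hessian H = grad^2 f:
  H = [[-3, -1], [-1, 2]]
Verify stationarity: grad f(x*) = H x* + g = (0, 0).
Eigenvalues of H: -3.1926, 2.1926.
Eigenvalues have mixed signs, so H is indefinite -> x* is a saddle point.

saddle


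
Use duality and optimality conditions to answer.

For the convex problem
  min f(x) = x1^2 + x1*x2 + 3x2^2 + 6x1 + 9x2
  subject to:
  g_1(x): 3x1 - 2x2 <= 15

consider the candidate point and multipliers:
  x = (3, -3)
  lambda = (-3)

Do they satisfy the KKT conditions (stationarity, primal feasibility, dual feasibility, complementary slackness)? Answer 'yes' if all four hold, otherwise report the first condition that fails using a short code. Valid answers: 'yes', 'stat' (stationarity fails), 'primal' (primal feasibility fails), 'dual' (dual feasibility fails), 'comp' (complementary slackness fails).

Gradient of f: grad f(x) = Q x + c = (9, -6)
Constraint values g_i(x) = a_i^T x - b_i:
  g_1((3, -3)) = 0
Stationarity residual: grad f(x) + sum_i lambda_i a_i = (0, 0)
  -> stationarity OK
Primal feasibility (all g_i <= 0): OK
Dual feasibility (all lambda_i >= 0): FAILS
Complementary slackness (lambda_i * g_i(x) = 0 for all i): OK

Verdict: the first failing condition is dual_feasibility -> dual.

dual


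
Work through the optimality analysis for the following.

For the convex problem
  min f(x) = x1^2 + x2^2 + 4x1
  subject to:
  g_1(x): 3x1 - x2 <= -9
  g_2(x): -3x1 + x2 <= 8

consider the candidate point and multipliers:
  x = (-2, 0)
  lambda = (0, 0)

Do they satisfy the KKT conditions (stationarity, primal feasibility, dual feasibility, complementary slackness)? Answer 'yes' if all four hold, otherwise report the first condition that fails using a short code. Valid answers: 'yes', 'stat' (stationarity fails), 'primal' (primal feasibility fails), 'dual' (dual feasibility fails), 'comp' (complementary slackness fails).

Gradient of f: grad f(x) = Q x + c = (0, 0)
Constraint values g_i(x) = a_i^T x - b_i:
  g_1((-2, 0)) = 3
  g_2((-2, 0)) = -2
Stationarity residual: grad f(x) + sum_i lambda_i a_i = (0, 0)
  -> stationarity OK
Primal feasibility (all g_i <= 0): FAILS
Dual feasibility (all lambda_i >= 0): OK
Complementary slackness (lambda_i * g_i(x) = 0 for all i): OK

Verdict: the first failing condition is primal_feasibility -> primal.

primal


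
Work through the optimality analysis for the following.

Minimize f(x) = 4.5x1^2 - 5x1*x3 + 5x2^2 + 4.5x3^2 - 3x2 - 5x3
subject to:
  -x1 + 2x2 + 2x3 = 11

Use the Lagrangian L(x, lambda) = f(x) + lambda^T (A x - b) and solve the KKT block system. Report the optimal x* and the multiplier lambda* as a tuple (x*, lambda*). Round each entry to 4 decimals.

Form the Lagrangian:
  L(x, lambda) = (1/2) x^T Q x + c^T x + lambda^T (A x - b)
Stationarity (grad_x L = 0): Q x + c + A^T lambda = 0.
Primal feasibility: A x = b.

This gives the KKT block system:
  [ Q   A^T ] [ x     ]   [-c ]
  [ A    0  ] [ lambda ] = [ b ]

Solving the linear system:
  x*      = (0.6414, 2.4831, 3.3376)
  lambda* = (-10.9156)
  f(x*)   = 47.9673

x* = (0.6414, 2.4831, 3.3376), lambda* = (-10.9156)


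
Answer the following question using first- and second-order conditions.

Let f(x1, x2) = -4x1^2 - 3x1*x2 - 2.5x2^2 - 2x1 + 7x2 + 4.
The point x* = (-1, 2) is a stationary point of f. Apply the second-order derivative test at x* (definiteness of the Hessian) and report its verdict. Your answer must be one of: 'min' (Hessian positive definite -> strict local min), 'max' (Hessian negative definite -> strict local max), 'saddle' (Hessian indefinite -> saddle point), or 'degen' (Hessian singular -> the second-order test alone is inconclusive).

Compute the Hessian H = grad^2 f:
  H = [[-8, -3], [-3, -5]]
Verify stationarity: grad f(x*) = H x* + g = (0, 0).
Eigenvalues of H: -9.8541, -3.1459.
Both eigenvalues < 0, so H is negative definite -> x* is a strict local max.

max


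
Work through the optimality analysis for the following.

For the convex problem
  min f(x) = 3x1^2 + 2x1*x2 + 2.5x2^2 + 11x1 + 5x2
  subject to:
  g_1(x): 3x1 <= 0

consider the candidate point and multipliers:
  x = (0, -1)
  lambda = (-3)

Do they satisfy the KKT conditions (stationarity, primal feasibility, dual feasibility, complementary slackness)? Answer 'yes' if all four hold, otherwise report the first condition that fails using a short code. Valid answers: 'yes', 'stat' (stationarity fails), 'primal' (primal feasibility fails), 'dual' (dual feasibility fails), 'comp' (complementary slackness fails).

Gradient of f: grad f(x) = Q x + c = (9, 0)
Constraint values g_i(x) = a_i^T x - b_i:
  g_1((0, -1)) = 0
Stationarity residual: grad f(x) + sum_i lambda_i a_i = (0, 0)
  -> stationarity OK
Primal feasibility (all g_i <= 0): OK
Dual feasibility (all lambda_i >= 0): FAILS
Complementary slackness (lambda_i * g_i(x) = 0 for all i): OK

Verdict: the first failing condition is dual_feasibility -> dual.

dual


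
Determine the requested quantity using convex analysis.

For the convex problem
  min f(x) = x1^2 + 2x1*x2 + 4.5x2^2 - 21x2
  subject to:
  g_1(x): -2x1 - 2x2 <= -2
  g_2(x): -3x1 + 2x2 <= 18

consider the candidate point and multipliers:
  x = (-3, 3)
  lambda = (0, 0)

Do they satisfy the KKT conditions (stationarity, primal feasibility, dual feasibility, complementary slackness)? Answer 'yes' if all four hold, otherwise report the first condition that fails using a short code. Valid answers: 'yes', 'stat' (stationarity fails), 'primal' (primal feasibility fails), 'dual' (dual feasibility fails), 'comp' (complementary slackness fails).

Gradient of f: grad f(x) = Q x + c = (0, 0)
Constraint values g_i(x) = a_i^T x - b_i:
  g_1((-3, 3)) = 2
  g_2((-3, 3)) = -3
Stationarity residual: grad f(x) + sum_i lambda_i a_i = (0, 0)
  -> stationarity OK
Primal feasibility (all g_i <= 0): FAILS
Dual feasibility (all lambda_i >= 0): OK
Complementary slackness (lambda_i * g_i(x) = 0 for all i): OK

Verdict: the first failing condition is primal_feasibility -> primal.

primal


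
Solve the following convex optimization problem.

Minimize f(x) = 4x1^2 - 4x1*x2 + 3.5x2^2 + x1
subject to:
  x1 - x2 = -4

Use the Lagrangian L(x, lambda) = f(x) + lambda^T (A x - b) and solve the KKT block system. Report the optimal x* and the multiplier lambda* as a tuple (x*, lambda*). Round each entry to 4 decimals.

Form the Lagrangian:
  L(x, lambda) = (1/2) x^T Q x + c^T x + lambda^T (A x - b)
Stationarity (grad_x L = 0): Q x + c + A^T lambda = 0.
Primal feasibility: A x = b.

This gives the KKT block system:
  [ Q   A^T ] [ x     ]   [-c ]
  [ A    0  ] [ lambda ] = [ b ]

Solving the linear system:
  x*      = (-1.8571, 2.1429)
  lambda* = (22.4286)
  f(x*)   = 43.9286

x* = (-1.8571, 2.1429), lambda* = (22.4286)


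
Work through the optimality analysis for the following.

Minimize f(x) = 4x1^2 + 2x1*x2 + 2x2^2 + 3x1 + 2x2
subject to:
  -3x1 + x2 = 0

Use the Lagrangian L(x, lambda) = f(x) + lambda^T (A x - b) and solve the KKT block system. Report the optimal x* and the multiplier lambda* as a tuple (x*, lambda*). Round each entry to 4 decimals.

Form the Lagrangian:
  L(x, lambda) = (1/2) x^T Q x + c^T x + lambda^T (A x - b)
Stationarity (grad_x L = 0): Q x + c + A^T lambda = 0.
Primal feasibility: A x = b.

This gives the KKT block system:
  [ Q   A^T ] [ x     ]   [-c ]
  [ A    0  ] [ lambda ] = [ b ]

Solving the linear system:
  x*      = (-0.1607, -0.4821)
  lambda* = (0.25)
  f(x*)   = -0.7232

x* = (-0.1607, -0.4821), lambda* = (0.25)


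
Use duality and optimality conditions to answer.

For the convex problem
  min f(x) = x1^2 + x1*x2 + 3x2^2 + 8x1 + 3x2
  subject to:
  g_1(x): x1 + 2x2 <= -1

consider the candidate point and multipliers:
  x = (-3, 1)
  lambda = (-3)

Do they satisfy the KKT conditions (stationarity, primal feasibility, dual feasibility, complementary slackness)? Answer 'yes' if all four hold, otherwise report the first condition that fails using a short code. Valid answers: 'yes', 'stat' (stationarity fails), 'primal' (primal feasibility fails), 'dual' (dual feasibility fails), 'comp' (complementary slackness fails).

Gradient of f: grad f(x) = Q x + c = (3, 6)
Constraint values g_i(x) = a_i^T x - b_i:
  g_1((-3, 1)) = 0
Stationarity residual: grad f(x) + sum_i lambda_i a_i = (0, 0)
  -> stationarity OK
Primal feasibility (all g_i <= 0): OK
Dual feasibility (all lambda_i >= 0): FAILS
Complementary slackness (lambda_i * g_i(x) = 0 for all i): OK

Verdict: the first failing condition is dual_feasibility -> dual.

dual


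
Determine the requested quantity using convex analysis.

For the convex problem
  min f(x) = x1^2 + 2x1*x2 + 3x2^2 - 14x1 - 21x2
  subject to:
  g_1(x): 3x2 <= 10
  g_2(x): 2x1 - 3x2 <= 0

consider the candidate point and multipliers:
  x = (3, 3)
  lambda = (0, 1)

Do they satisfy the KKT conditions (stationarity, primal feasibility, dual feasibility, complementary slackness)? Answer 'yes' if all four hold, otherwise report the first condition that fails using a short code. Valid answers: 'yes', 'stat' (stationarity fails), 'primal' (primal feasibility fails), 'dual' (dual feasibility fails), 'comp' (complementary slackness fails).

Gradient of f: grad f(x) = Q x + c = (-2, 3)
Constraint values g_i(x) = a_i^T x - b_i:
  g_1((3, 3)) = -1
  g_2((3, 3)) = -3
Stationarity residual: grad f(x) + sum_i lambda_i a_i = (0, 0)
  -> stationarity OK
Primal feasibility (all g_i <= 0): OK
Dual feasibility (all lambda_i >= 0): OK
Complementary slackness (lambda_i * g_i(x) = 0 for all i): FAILS

Verdict: the first failing condition is complementary_slackness -> comp.

comp


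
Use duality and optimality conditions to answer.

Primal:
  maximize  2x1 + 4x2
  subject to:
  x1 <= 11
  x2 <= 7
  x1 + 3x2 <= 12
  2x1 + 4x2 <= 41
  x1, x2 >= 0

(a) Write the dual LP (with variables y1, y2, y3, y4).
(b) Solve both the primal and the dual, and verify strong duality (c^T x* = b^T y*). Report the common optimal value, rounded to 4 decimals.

The standard primal-dual pair for 'max c^T x s.t. A x <= b, x >= 0' is:
  Dual:  min b^T y  s.t.  A^T y >= c,  y >= 0.

So the dual LP is:
  minimize  11y1 + 7y2 + 12y3 + 41y4
  subject to:
    y1 + y3 + 2y4 >= 2
    y2 + 3y3 + 4y4 >= 4
    y1, y2, y3, y4 >= 0

Solving the primal: x* = (11, 0.3333).
  primal value c^T x* = 23.3333.
Solving the dual: y* = (0.6667, 0, 1.3333, 0).
  dual value b^T y* = 23.3333.
Strong duality: c^T x* = b^T y*. Confirmed.

23.3333


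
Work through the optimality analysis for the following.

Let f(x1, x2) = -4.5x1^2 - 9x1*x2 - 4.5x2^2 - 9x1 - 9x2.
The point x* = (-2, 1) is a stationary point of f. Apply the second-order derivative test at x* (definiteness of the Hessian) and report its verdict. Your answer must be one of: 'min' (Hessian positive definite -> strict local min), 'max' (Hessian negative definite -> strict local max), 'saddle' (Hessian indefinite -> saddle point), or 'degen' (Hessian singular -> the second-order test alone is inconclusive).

Compute the Hessian H = grad^2 f:
  H = [[-9, -9], [-9, -9]]
Verify stationarity: grad f(x*) = H x* + g = (0, 0).
Eigenvalues of H: -18, 0.
H has a zero eigenvalue (singular; negative semidefinite but not definite), so H is neither positive definite, negative definite, nor indefinite. The second-order test alone is inconclusive -> degen.
(Indeed, f is constant along the null direction of H through x*, so x* is not a strict local extremum.)

degen


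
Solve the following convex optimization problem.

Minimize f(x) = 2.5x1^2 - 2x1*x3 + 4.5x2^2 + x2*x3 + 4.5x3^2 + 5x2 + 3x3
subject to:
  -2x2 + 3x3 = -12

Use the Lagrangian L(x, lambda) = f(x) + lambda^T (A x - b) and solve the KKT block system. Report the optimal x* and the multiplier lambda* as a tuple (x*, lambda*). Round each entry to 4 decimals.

Form the Lagrangian:
  L(x, lambda) = (1/2) x^T Q x + c^T x + lambda^T (A x - b)
Stationarity (grad_x L = 0): Q x + c + A^T lambda = 0.
Primal feasibility: A x = b.

This gives the KKT block system:
  [ Q   A^T ] [ x     ]   [-c ]
  [ A    0  ] [ lambda ] = [ b ]

Solving the linear system:
  x*      = (-1.2401, 1.3498, -3.1002)
  lambda* = (7.0238)
  f(x*)   = 40.8672

x* = (-1.2401, 1.3498, -3.1002), lambda* = (7.0238)


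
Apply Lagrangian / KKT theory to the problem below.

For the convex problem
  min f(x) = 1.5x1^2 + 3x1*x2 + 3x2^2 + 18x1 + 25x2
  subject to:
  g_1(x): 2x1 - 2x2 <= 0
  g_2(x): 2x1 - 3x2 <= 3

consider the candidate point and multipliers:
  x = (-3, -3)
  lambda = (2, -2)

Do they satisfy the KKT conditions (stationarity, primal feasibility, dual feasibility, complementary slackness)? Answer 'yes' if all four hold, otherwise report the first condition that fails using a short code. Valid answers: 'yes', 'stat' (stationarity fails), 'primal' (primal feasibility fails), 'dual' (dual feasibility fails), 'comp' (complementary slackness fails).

Gradient of f: grad f(x) = Q x + c = (0, -2)
Constraint values g_i(x) = a_i^T x - b_i:
  g_1((-3, -3)) = 0
  g_2((-3, -3)) = 0
Stationarity residual: grad f(x) + sum_i lambda_i a_i = (0, 0)
  -> stationarity OK
Primal feasibility (all g_i <= 0): OK
Dual feasibility (all lambda_i >= 0): FAILS
Complementary slackness (lambda_i * g_i(x) = 0 for all i): OK

Verdict: the first failing condition is dual_feasibility -> dual.

dual


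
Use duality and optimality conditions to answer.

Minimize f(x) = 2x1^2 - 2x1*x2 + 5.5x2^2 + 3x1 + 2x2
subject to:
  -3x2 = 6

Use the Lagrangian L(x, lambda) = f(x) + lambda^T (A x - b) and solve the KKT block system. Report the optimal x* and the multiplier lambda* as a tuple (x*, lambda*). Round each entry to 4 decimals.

Form the Lagrangian:
  L(x, lambda) = (1/2) x^T Q x + c^T x + lambda^T (A x - b)
Stationarity (grad_x L = 0): Q x + c + A^T lambda = 0.
Primal feasibility: A x = b.

This gives the KKT block system:
  [ Q   A^T ] [ x     ]   [-c ]
  [ A    0  ] [ lambda ] = [ b ]

Solving the linear system:
  x*      = (-1.75, -2)
  lambda* = (-5.5)
  f(x*)   = 11.875

x* = (-1.75, -2), lambda* = (-5.5)


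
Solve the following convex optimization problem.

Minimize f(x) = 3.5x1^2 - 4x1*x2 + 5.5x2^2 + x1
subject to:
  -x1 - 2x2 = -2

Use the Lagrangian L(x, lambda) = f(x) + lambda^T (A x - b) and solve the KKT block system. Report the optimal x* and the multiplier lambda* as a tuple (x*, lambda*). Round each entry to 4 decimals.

Form the Lagrangian:
  L(x, lambda) = (1/2) x^T Q x + c^T x + lambda^T (A x - b)
Stationarity (grad_x L = 0): Q x + c + A^T lambda = 0.
Primal feasibility: A x = b.

This gives the KKT block system:
  [ Q   A^T ] [ x     ]   [-c ]
  [ A    0  ] [ lambda ] = [ b ]

Solving the linear system:
  x*      = (0.6182, 0.6909)
  lambda* = (2.5636)
  f(x*)   = 2.8727

x* = (0.6182, 0.6909), lambda* = (2.5636)


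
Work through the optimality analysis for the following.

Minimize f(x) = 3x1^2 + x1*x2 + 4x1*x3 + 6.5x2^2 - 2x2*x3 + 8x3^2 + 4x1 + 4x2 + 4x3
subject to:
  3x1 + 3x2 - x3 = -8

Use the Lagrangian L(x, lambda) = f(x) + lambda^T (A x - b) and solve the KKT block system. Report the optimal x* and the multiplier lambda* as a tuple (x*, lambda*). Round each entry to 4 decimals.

Form the Lagrangian:
  L(x, lambda) = (1/2) x^T Q x + c^T x + lambda^T (A x - b)
Stationarity (grad_x L = 0): Q x + c + A^T lambda = 0.
Primal feasibility: A x = b.

This gives the KKT block system:
  [ Q   A^T ] [ x     ]   [-c ]
  [ A    0  ] [ lambda ] = [ b ]

Solving the linear system:
  x*      = (-1.9168, -0.6521, 0.2931)
  lambda* = (2.3269)
  f(x*)   = 4.7559

x* = (-1.9168, -0.6521, 0.2931), lambda* = (2.3269)


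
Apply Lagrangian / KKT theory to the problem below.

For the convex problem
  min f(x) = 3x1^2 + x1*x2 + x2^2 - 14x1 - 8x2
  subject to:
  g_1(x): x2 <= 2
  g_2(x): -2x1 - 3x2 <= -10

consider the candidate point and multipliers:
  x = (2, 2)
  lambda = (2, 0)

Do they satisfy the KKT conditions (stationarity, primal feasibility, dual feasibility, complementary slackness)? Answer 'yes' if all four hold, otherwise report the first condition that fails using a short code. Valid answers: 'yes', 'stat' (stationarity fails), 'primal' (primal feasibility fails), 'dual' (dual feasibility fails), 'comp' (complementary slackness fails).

Gradient of f: grad f(x) = Q x + c = (0, -2)
Constraint values g_i(x) = a_i^T x - b_i:
  g_1((2, 2)) = 0
  g_2((2, 2)) = 0
Stationarity residual: grad f(x) + sum_i lambda_i a_i = (0, 0)
  -> stationarity OK
Primal feasibility (all g_i <= 0): OK
Dual feasibility (all lambda_i >= 0): OK
Complementary slackness (lambda_i * g_i(x) = 0 for all i): OK

Verdict: yes, KKT holds.

yes


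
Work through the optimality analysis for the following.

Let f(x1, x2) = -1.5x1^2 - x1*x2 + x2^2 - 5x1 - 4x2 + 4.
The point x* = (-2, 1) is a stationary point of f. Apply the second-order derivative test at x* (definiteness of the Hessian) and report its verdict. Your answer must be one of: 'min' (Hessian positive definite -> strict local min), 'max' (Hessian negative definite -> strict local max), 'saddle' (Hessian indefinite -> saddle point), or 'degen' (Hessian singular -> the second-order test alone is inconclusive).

Compute the Hessian H = grad^2 f:
  H = [[-3, -1], [-1, 2]]
Verify stationarity: grad f(x*) = H x* + g = (0, 0).
Eigenvalues of H: -3.1926, 2.1926.
Eigenvalues have mixed signs, so H is indefinite -> x* is a saddle point.

saddle


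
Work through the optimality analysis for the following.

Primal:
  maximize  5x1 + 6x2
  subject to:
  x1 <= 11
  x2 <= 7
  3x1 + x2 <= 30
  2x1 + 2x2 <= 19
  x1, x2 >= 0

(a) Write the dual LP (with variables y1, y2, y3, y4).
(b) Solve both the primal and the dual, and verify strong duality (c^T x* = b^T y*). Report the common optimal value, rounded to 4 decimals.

The standard primal-dual pair for 'max c^T x s.t. A x <= b, x >= 0' is:
  Dual:  min b^T y  s.t.  A^T y >= c,  y >= 0.

So the dual LP is:
  minimize  11y1 + 7y2 + 30y3 + 19y4
  subject to:
    y1 + 3y3 + 2y4 >= 5
    y2 + y3 + 2y4 >= 6
    y1, y2, y3, y4 >= 0

Solving the primal: x* = (2.5, 7).
  primal value c^T x* = 54.5.
Solving the dual: y* = (0, 1, 0, 2.5).
  dual value b^T y* = 54.5.
Strong duality: c^T x* = b^T y*. Confirmed.

54.5


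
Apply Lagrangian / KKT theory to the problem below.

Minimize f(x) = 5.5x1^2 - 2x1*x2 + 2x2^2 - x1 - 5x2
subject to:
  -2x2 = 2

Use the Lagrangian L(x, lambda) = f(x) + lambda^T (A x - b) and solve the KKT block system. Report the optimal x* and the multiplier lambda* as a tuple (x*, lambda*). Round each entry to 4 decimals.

Form the Lagrangian:
  L(x, lambda) = (1/2) x^T Q x + c^T x + lambda^T (A x - b)
Stationarity (grad_x L = 0): Q x + c + A^T lambda = 0.
Primal feasibility: A x = b.

This gives the KKT block system:
  [ Q   A^T ] [ x     ]   [-c ]
  [ A    0  ] [ lambda ] = [ b ]

Solving the linear system:
  x*      = (-0.0909, -1)
  lambda* = (-4.4091)
  f(x*)   = 6.9545

x* = (-0.0909, -1), lambda* = (-4.4091)


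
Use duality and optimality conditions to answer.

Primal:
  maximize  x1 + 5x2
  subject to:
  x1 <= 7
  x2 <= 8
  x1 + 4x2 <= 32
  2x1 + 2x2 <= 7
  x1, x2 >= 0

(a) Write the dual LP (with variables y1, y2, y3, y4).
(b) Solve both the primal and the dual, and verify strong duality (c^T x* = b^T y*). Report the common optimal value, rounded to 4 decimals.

The standard primal-dual pair for 'max c^T x s.t. A x <= b, x >= 0' is:
  Dual:  min b^T y  s.t.  A^T y >= c,  y >= 0.

So the dual LP is:
  minimize  7y1 + 8y2 + 32y3 + 7y4
  subject to:
    y1 + y3 + 2y4 >= 1
    y2 + 4y3 + 2y4 >= 5
    y1, y2, y3, y4 >= 0

Solving the primal: x* = (0, 3.5).
  primal value c^T x* = 17.5.
Solving the dual: y* = (0, 0, 0, 2.5).
  dual value b^T y* = 17.5.
Strong duality: c^T x* = b^T y*. Confirmed.

17.5


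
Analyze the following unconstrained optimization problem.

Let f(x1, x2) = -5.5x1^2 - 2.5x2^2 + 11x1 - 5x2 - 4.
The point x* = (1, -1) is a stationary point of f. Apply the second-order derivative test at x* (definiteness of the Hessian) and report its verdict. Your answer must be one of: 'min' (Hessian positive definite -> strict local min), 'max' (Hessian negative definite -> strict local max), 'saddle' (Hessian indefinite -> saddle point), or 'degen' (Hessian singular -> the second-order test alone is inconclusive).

Compute the Hessian H = grad^2 f:
  H = [[-11, 0], [0, -5]]
Verify stationarity: grad f(x*) = H x* + g = (0, 0).
Eigenvalues of H: -11, -5.
Both eigenvalues < 0, so H is negative definite -> x* is a strict local max.

max


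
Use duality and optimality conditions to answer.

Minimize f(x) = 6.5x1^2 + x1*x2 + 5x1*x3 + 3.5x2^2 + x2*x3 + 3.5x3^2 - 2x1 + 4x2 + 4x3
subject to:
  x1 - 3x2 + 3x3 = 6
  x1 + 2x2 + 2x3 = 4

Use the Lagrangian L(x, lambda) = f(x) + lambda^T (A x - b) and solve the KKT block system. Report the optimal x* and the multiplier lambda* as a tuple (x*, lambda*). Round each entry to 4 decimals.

Form the Lagrangian:
  L(x, lambda) = (1/2) x^T Q x + c^T x + lambda^T (A x - b)
Stationarity (grad_x L = 0): Q x + c + A^T lambda = 0.
Primal feasibility: A x = b.

This gives the KKT block system:
  [ Q   A^T ] [ x     ]   [-c ]
  [ A    0  ] [ lambda ] = [ b ]

Solving the linear system:
  x*      = (0, 0, 2)
  lambda* = (-2, -6)
  f(x*)   = 22

x* = (0, 0, 2), lambda* = (-2, -6)
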